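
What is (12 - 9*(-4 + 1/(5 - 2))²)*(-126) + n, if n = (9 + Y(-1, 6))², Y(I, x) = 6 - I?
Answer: 13990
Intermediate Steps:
n = 256 (n = (9 + (6 - 1*(-1)))² = (9 + (6 + 1))² = (9 + 7)² = 16² = 256)
(12 - 9*(-4 + 1/(5 - 2))²)*(-126) + n = (12 - 9*(-4 + 1/(5 - 2))²)*(-126) + 256 = (12 - 9*(-4 + 1/3)²)*(-126) + 256 = (12 - 9*(-4 + ⅓)²)*(-126) + 256 = (12 - 9*(-11/3)²)*(-126) + 256 = (12 - 9*121/9)*(-126) + 256 = (12 - 121)*(-126) + 256 = -109*(-126) + 256 = 13734 + 256 = 13990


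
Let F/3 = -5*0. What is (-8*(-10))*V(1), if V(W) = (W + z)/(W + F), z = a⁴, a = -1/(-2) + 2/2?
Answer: 485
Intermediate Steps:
F = 0 (F = 3*(-5*0) = 3*0 = 0)
a = 3/2 (a = -1*(-½) + 2*(½) = ½ + 1 = 3/2 ≈ 1.5000)
z = 81/16 (z = (3/2)⁴ = 81/16 ≈ 5.0625)
V(W) = (81/16 + W)/W (V(W) = (W + 81/16)/(W + 0) = (81/16 + W)/W)
(-8*(-10))*V(1) = (-8*(-10))*((81/16 + 1)/1) = 80*(1*(97/16)) = 80*(97/16) = 485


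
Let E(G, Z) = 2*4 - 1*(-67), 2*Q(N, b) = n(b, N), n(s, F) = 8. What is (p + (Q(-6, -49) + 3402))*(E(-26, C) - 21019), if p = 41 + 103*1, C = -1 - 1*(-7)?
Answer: -74351200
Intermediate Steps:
Q(N, b) = 4 (Q(N, b) = (½)*8 = 4)
C = 6 (C = -1 + 7 = 6)
E(G, Z) = 75 (E(G, Z) = 8 + 67 = 75)
p = 144 (p = 41 + 103 = 144)
(p + (Q(-6, -49) + 3402))*(E(-26, C) - 21019) = (144 + (4 + 3402))*(75 - 21019) = (144 + 3406)*(-20944) = 3550*(-20944) = -74351200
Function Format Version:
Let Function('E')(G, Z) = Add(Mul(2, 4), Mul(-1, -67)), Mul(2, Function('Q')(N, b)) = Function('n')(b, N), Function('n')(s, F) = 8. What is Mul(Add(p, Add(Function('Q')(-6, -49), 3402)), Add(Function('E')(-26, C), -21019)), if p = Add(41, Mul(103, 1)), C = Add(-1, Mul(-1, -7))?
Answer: -74351200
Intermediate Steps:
Function('Q')(N, b) = 4 (Function('Q')(N, b) = Mul(Rational(1, 2), 8) = 4)
C = 6 (C = Add(-1, 7) = 6)
Function('E')(G, Z) = 75 (Function('E')(G, Z) = Add(8, 67) = 75)
p = 144 (p = Add(41, 103) = 144)
Mul(Add(p, Add(Function('Q')(-6, -49), 3402)), Add(Function('E')(-26, C), -21019)) = Mul(Add(144, Add(4, 3402)), Add(75, -21019)) = Mul(Add(144, 3406), -20944) = Mul(3550, -20944) = -74351200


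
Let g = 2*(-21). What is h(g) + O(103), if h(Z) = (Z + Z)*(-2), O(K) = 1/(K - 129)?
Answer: 4367/26 ≈ 167.96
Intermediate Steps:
g = -42
O(K) = 1/(-129 + K)
h(Z) = -4*Z (h(Z) = (2*Z)*(-2) = -4*Z)
h(g) + O(103) = -4*(-42) + 1/(-129 + 103) = 168 + 1/(-26) = 168 - 1/26 = 4367/26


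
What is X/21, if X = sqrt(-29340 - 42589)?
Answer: I*sqrt(71929)/21 ≈ 12.771*I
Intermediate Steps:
X = I*sqrt(71929) (X = sqrt(-71929) = I*sqrt(71929) ≈ 268.2*I)
X/21 = (I*sqrt(71929))/21 = (I*sqrt(71929))*(1/21) = I*sqrt(71929)/21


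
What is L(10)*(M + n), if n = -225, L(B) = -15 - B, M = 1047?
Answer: -20550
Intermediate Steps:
L(10)*(M + n) = (-15 - 1*10)*(1047 - 225) = (-15 - 10)*822 = -25*822 = -20550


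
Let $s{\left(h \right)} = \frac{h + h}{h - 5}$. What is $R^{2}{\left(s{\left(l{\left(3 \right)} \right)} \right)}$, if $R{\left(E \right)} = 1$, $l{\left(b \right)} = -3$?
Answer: $1$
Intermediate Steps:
$s{\left(h \right)} = \frac{2 h}{-5 + h}$
$R^{2}{\left(s{\left(l{\left(3 \right)} \right)} \right)} = 1^{2} = 1$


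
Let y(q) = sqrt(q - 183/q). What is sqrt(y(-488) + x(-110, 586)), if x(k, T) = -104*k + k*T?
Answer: sqrt(-212080 + I*sqrt(7802))/2 ≈ 0.047951 + 230.26*I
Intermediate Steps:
x(k, T) = -104*k + T*k
sqrt(y(-488) + x(-110, 586)) = sqrt(sqrt(-488 - 183/(-488)) - 110*(-104 + 586)) = sqrt(sqrt(-488 - 183*(-1/488)) - 110*482) = sqrt(sqrt(-488 + 3/8) - 53020) = sqrt(sqrt(-3901/8) - 53020) = sqrt(I*sqrt(7802)/4 - 53020) = sqrt(-53020 + I*sqrt(7802)/4)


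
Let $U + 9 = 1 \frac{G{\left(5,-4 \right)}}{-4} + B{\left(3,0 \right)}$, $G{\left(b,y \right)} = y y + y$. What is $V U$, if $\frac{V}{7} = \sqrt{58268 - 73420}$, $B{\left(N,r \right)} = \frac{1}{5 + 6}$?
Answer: $- \frac{3668 i \sqrt{947}}{11} \approx - 10262.0 i$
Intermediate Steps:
$G{\left(b,y \right)} = y + y^{2}$ ($G{\left(b,y \right)} = y^{2} + y = y + y^{2}$)
$B{\left(N,r \right)} = \frac{1}{11}$
$U = - \frac{131}{11}$ ($U = -9 + \left(1 \frac{\left(-4\right) \left(1 - 4\right)}{-4} + \frac{1}{11}\right) = -9 + \left(1 \left(-4\right) \left(-3\right) \left(- \frac{1}{4}\right) + \frac{1}{11}\right) = -9 + \left(1 \cdot 12 \left(- \frac{1}{4}\right) + \frac{1}{11}\right) = -9 + \left(1 \left(-3\right) + \frac{1}{11}\right) = -9 + \left(-3 + \frac{1}{11}\right) = -9 - \frac{32}{11} = - \frac{131}{11} \approx -11.909$)
$V = 28 i \sqrt{947}$ ($V = 7 \sqrt{58268 - 73420} = 7 \sqrt{-15152} = 7 \cdot 4 i \sqrt{947} = 28 i \sqrt{947} \approx 861.65 i$)
$V U = 28 i \sqrt{947} \left(- \frac{131}{11}\right) = - \frac{3668 i \sqrt{947}}{11}$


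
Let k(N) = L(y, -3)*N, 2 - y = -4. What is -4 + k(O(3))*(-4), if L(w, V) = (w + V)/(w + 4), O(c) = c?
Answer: -38/5 ≈ -7.6000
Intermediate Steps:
y = 6 (y = 2 - 1*(-4) = 2 + 4 = 6)
L(w, V) = (V + w)/(4 + w)
k(N) = 3*N/10 (k(N) = ((-3 + 6)/(4 + 6))*N = (3/10)*N = ((⅒)*3)*N = 3*N/10)
-4 + k(O(3))*(-4) = -4 + ((3/10)*3)*(-4) = -4 + (9/10)*(-4) = -4 - 18/5 = -38/5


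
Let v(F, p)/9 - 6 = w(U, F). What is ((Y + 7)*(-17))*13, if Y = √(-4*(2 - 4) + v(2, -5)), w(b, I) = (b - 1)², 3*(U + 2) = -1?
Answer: -1547 - 1989*√2 ≈ -4359.9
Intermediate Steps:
U = -7/3 (U = -2 + (⅓)*(-1) = -2 - ⅓ = -7/3 ≈ -2.3333)
w(b, I) = (-1 + b)²
v(F, p) = 154 (v(F, p) = 54 + 9*(-1 - 7/3)² = 54 + 9*(-10/3)² = 54 + 9*(100/9) = 54 + 100 = 154)
Y = 9*√2 (Y = √(-4*(2 - 4) + 154) = √(-4*(-2) + 154) = √(8 + 154) = √162 = 9*√2 ≈ 12.728)
((Y + 7)*(-17))*13 = ((9*√2 + 7)*(-17))*13 = ((7 + 9*√2)*(-17))*13 = (-119 - 153*√2)*13 = -1547 - 1989*√2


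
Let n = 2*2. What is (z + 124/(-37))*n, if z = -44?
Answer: -7008/37 ≈ -189.41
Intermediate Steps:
n = 4
(z + 124/(-37))*n = (-44 + 124/(-37))*4 = (-44 + 124*(-1/37))*4 = (-44 - 124/37)*4 = -1752/37*4 = -7008/37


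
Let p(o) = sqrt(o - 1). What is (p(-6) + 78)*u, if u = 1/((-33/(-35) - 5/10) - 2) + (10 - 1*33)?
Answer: -201006/109 - 2577*I*sqrt(7)/109 ≈ -1844.1 - 62.551*I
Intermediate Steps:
u = -2577/109 (u = 1/((-33*(-1/35) - 5*1/10) - 2) + (10 - 33) = 1/((33/35 - 1/2) - 2) - 23 = 1/(31/70 - 2) - 23 = 1/(-109/70) - 23 = -70/109 - 23 = -2577/109 ≈ -23.642)
p(o) = sqrt(-1 + o)
(p(-6) + 78)*u = (sqrt(-1 - 6) + 78)*(-2577/109) = (sqrt(-7) + 78)*(-2577/109) = (I*sqrt(7) + 78)*(-2577/109) = (78 + I*sqrt(7))*(-2577/109) = -201006/109 - 2577*I*sqrt(7)/109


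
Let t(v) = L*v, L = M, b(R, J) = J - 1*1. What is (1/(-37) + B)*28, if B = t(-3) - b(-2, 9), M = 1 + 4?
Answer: -23856/37 ≈ -644.76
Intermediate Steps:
b(R, J) = -1 + J (b(R, J) = J - 1 = -1 + J)
M = 5
L = 5
t(v) = 5*v
B = -23 (B = 5*(-3) - (-1 + 9) = -15 - 1*8 = -15 - 8 = -23)
(1/(-37) + B)*28 = (1/(-37) - 23)*28 = (-1/37 - 23)*28 = -852/37*28 = -23856/37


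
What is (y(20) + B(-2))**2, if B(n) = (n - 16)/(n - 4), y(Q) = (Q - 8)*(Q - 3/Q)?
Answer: 1454436/25 ≈ 58177.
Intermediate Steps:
y(Q) = (-8 + Q)*(Q - 3/Q)
B(n) = (-16 + n)/(-4 + n)
(y(20) + B(-2))**2 = ((-3 + 20**2 - 8*20 + 24/20) + (-16 - 2)/(-4 - 2))**2 = ((-3 + 400 - 160 + 24*(1/20)) - 18/(-6))**2 = ((-3 + 400 - 160 + 6/5) - 1/6*(-18))**2 = (1191/5 + 3)**2 = (1206/5)**2 = 1454436/25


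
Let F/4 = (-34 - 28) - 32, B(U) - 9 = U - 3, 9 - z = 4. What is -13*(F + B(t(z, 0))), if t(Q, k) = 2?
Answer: 4784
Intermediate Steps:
z = 5 (z = 9 - 1*4 = 9 - 4 = 5)
B(U) = 6 + U (B(U) = 9 + (U - 3) = 9 + (-3 + U) = 6 + U)
F = -376 (F = 4*((-34 - 28) - 32) = 4*(-62 - 32) = 4*(-94) = -376)
-13*(F + B(t(z, 0))) = -13*(-376 + (6 + 2)) = -13*(-376 + 8) = -13*(-368) = 4784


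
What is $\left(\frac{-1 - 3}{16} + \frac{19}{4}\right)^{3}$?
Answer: $\frac{729}{8} \approx 91.125$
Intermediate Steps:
$\left(\frac{-1 - 3}{16} + \frac{19}{4}\right)^{3} = \left(\left(-1 - 3\right) \frac{1}{16} + 19 \cdot \frac{1}{4}\right)^{3} = \left(\left(-4\right) \frac{1}{16} + \frac{19}{4}\right)^{3} = \left(- \frac{1}{4} + \frac{19}{4}\right)^{3} = \left(\frac{9}{2}\right)^{3} = \frac{729}{8}$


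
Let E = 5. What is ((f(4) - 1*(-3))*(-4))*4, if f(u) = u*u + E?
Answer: -384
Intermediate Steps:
f(u) = 5 + u**2 (f(u) = u*u + 5 = u**2 + 5 = 5 + u**2)
((f(4) - 1*(-3))*(-4))*4 = (((5 + 4**2) - 1*(-3))*(-4))*4 = (((5 + 16) + 3)*(-4))*4 = ((21 + 3)*(-4))*4 = (24*(-4))*4 = -96*4 = -384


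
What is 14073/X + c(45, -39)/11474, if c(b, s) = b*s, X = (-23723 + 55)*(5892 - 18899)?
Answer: -270057353889/1766133591212 ≈ -0.15291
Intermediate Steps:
X = 307849676 (X = -23668*(-13007) = 307849676)
14073/X + c(45, -39)/11474 = 14073/307849676 + (45*(-39))/11474 = 14073*(1/307849676) - 1755*1/11474 = 14073/307849676 - 1755/11474 = -270057353889/1766133591212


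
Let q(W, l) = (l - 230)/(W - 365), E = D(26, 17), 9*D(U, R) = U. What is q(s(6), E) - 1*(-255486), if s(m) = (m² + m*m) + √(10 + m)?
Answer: 664521130/2601 ≈ 2.5549e+5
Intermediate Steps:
D(U, R) = U/9
E = 26/9 (E = (⅑)*26 = 26/9 ≈ 2.8889)
s(m) = √(10 + m) + 2*m² (s(m) = (m² + m²) + √(10 + m) = 2*m² + √(10 + m) = √(10 + m) + 2*m²)
q(W, l) = (-230 + l)/(-365 + W)
q(s(6), E) - 1*(-255486) = (-230 + 26/9)/(-365 + (√(10 + 6) + 2*6²)) - 1*(-255486) = -2044/9/(-365 + (√16 + 2*36)) + 255486 = -2044/9/(-365 + (4 + 72)) + 255486 = -2044/9/(-365 + 76) + 255486 = -2044/9/(-289) + 255486 = -1/289*(-2044/9) + 255486 = 2044/2601 + 255486 = 664521130/2601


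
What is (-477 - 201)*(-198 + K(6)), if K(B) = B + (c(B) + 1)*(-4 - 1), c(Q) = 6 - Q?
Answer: 133566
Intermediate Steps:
K(B) = -35 + 6*B (K(B) = B + ((6 - B) + 1)*(-4 - 1) = B + (7 - B)*(-5) = B + (-35 + 5*B) = -35 + 6*B)
(-477 - 201)*(-198 + K(6)) = (-477 - 201)*(-198 + (-35 + 6*6)) = -678*(-198 + (-35 + 36)) = -678*(-198 + 1) = -678*(-197) = 133566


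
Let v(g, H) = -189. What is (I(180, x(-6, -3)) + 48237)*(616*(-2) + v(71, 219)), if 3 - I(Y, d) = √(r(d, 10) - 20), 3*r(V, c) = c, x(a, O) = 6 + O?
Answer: -68549040 + 7105*I*√6/3 ≈ -6.8549e+7 + 5801.2*I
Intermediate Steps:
r(V, c) = c/3
I(Y, d) = 3 - 5*I*√6/3 (I(Y, d) = 3 - √((⅓)*10 - 20) = 3 - √(10/3 - 20) = 3 - √(-50/3) = 3 - 5*I*√6/3)
(I(180, x(-6, -3)) + 48237)*(616*(-2) + v(71, 219)) = ((3 - 5*I*√6/3) + 48237)*(616*(-2) - 189) = (48240 - 5*I*√6/3)*(-1232 - 189) = (48240 - 5*I*√6/3)*(-1421) = -68549040 + 7105*I*√6/3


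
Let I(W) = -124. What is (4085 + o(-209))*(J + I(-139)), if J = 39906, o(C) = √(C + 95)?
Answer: 162509470 + 39782*I*√114 ≈ 1.6251e+8 + 4.2476e+5*I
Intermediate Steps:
o(C) = √(95 + C)
(4085 + o(-209))*(J + I(-139)) = (4085 + √(95 - 209))*(39906 - 124) = (4085 + √(-114))*39782 = (4085 + I*√114)*39782 = 162509470 + 39782*I*√114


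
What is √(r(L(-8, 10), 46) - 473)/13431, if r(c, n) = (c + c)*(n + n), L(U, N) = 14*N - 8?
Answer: √23815/13431 ≈ 0.011490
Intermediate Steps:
L(U, N) = -8 + 14*N
r(c, n) = 4*c*n (r(c, n) = (2*c)*(2*n) = 4*c*n)
√(r(L(-8, 10), 46) - 473)/13431 = √(4*(-8 + 14*10)*46 - 473)/13431 = √(4*(-8 + 140)*46 - 473)*(1/13431) = √(4*132*46 - 473)*(1/13431) = √(24288 - 473)*(1/13431) = √23815*(1/13431) = √23815/13431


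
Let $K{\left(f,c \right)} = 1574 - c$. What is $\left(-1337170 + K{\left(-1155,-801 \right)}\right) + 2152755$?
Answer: $817960$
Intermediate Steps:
$\left(-1337170 + K{\left(-1155,-801 \right)}\right) + 2152755 = \left(-1337170 + \left(1574 - -801\right)\right) + 2152755 = \left(-1337170 + \left(1574 + 801\right)\right) + 2152755 = \left(-1337170 + 2375\right) + 2152755 = -1334795 + 2152755 = 817960$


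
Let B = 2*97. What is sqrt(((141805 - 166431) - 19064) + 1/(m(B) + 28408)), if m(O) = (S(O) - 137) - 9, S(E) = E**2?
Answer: I*sqrt(21080650258318)/21966 ≈ 209.02*I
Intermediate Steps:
B = 194
m(O) = -146 + O**2 (m(O) = (O**2 - 137) - 9 = (-137 + O**2) - 9 = -146 + O**2)
sqrt(((141805 - 166431) - 19064) + 1/(m(B) + 28408)) = sqrt(((141805 - 166431) - 19064) + 1/((-146 + 194**2) + 28408)) = sqrt((-24626 - 19064) + 1/((-146 + 37636) + 28408)) = sqrt(-43690 + 1/(37490 + 28408)) = sqrt(-43690 + 1/65898) = sqrt(-2879083619/65898) = I*sqrt(21080650258318)/21966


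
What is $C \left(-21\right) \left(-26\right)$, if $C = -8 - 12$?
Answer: $-10920$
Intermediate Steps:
$C = -20$ ($C = -8 - 12 = -20$)
$C \left(-21\right) \left(-26\right) = \left(-20\right) \left(-21\right) \left(-26\right) = 420 \left(-26\right) = -10920$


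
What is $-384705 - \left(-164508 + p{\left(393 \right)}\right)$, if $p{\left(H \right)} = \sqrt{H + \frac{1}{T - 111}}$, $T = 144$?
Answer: $-220197 - \frac{\sqrt{428010}}{33} \approx -2.2022 \cdot 10^{5}$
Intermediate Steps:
$p{\left(H \right)} = \sqrt{\frac{1}{33} + H}$ ($p{\left(H \right)} = \sqrt{H + \frac{1}{144 - 111}} = \sqrt{H + \frac{1}{33}} = \sqrt{\frac{1}{33} + H}$)
$-384705 - \left(-164508 + p{\left(393 \right)}\right) = -384705 - \left(-164508 + \frac{\sqrt{33 + 1089 \cdot 393}}{33}\right) = -384705 - \left(-164508 + \frac{\sqrt{33 + 427977}}{33}\right) = -384705 - \left(-164508 + \frac{\sqrt{428010}}{33}\right) = -384705 + \left(164508 - \frac{\sqrt{428010}}{33}\right) = -220197 - \frac{\sqrt{428010}}{33}$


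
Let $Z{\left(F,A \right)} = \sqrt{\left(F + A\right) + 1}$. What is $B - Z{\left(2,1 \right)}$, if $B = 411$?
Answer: $409$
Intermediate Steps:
$Z{\left(F,A \right)} = \sqrt{1 + A + F}$ ($Z{\left(F,A \right)} = \sqrt{\left(A + F\right) + 1} = \sqrt{1 + A + F}$)
$B - Z{\left(2,1 \right)} = 411 - \sqrt{1 + 1 + 2} = 411 - \sqrt{4} = 411 - 2 = 409$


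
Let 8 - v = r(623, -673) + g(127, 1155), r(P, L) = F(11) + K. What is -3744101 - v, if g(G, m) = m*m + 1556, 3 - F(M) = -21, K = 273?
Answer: -2408231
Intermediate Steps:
F(M) = 24 (F(M) = 3 - 1*(-21) = 3 + 21 = 24)
g(G, m) = 1556 + m² (g(G, m) = m² + 1556 = 1556 + m²)
r(P, L) = 297 (r(P, L) = 24 + 273 = 297)
v = -1335870 (v = 8 - (297 + (1556 + 1155²)) = 8 - (297 + (1556 + 1334025)) = 8 - (297 + 1335581) = 8 - 1*1335878 = 8 - 1335878 = -1335870)
-3744101 - v = -3744101 - 1*(-1335870) = -3744101 + 1335870 = -2408231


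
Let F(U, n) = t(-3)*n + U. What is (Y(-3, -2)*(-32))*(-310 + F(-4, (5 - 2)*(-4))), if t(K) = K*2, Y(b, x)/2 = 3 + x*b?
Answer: 139392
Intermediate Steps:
Y(b, x) = 6 + 2*b*x (Y(b, x) = 2*(3 + x*b) = 2*(3 + b*x) = 6 + 2*b*x)
t(K) = 2*K
F(U, n) = U - 6*n (F(U, n) = (2*(-3))*n + U = -6*n + U = U - 6*n)
(Y(-3, -2)*(-32))*(-310 + F(-4, (5 - 2)*(-4))) = ((6 + 2*(-3)*(-2))*(-32))*(-310 + (-4 - 6*(5 - 2)*(-4))) = ((6 + 12)*(-32))*(-310 + (-4 - 18*(-4))) = (18*(-32))*(-310 + (-4 - 6*(-12))) = -576*(-310 + (-4 + 72)) = -576*(-310 + 68) = -576*(-242) = 139392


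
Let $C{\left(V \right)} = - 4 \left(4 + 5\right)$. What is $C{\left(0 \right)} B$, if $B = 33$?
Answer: $-1188$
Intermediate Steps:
$C{\left(V \right)} = -36$ ($C{\left(V \right)} = \left(-4\right) 9 = -36$)
$C{\left(0 \right)} B = \left(-36\right) 33 = -1188$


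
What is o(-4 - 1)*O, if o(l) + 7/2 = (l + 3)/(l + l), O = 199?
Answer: -6567/10 ≈ -656.70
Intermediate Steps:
o(l) = -7/2 + (3 + l)/(2*l) (o(l) = -7/2 + (l + 3)/(l + l) = -7/2 + (3 + l)/((2*l)) = -7/2 + (3 + l)*(1/(2*l)) = -7/2 + (3 + l)/(2*l))
o(-4 - 1)*O = (-3 + 3/(2*(-4 - 1)))*199 = (-3 + (3/2)/(-5))*199 = (-3 + (3/2)*(-⅕))*199 = (-3 - 3/10)*199 = -33/10*199 = -6567/10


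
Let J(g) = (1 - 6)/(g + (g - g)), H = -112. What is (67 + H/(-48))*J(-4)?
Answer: 260/3 ≈ 86.667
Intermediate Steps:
J(g) = -5/g (J(g) = -5/(g + 0) = -5/g)
(67 + H/(-48))*J(-4) = (67 - 112/(-48))*(-5/(-4)) = (67 - 112*(-1/48))*(-5*(-¼)) = (67 + 7/3)*(5/4) = (208/3)*(5/4) = 260/3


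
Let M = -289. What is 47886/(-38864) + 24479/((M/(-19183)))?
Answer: 26296496851/16184 ≈ 1.6248e+6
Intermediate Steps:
47886/(-38864) + 24479/((M/(-19183))) = 47886/(-38864) + 24479/((-289/(-19183))) = 47886*(-1/38864) + 24479/((-289*(-1/19183))) = -69/56 + 24479/(289/19183) = -69/56 + 24479*(19183/289) = -69/56 + 469580657/289 = 26296496851/16184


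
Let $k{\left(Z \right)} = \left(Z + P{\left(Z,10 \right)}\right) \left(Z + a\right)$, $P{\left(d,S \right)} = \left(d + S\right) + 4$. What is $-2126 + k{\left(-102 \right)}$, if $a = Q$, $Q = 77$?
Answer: $2624$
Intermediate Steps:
$P{\left(d,S \right)} = 4 + S + d$ ($P{\left(d,S \right)} = \left(S + d\right) + 4 = 4 + S + d$)
$a = 77$
$k{\left(Z \right)} = \left(14 + 2 Z\right) \left(77 + Z\right)$ ($k{\left(Z \right)} = \left(Z + \left(4 + 10 + Z\right)\right) \left(Z + 77\right) = \left(Z + \left(14 + Z\right)\right) \left(77 + Z\right) = \left(14 + 2 Z\right) \left(77 + Z\right)$)
$-2126 + k{\left(-102 \right)} = -2126 + \left(1078 + 2 \left(-102\right)^{2} + 168 \left(-102\right)\right) = -2126 + \left(1078 + 2 \cdot 10404 - 17136\right) = -2126 + \left(1078 + 20808 - 17136\right) = -2126 + 4750 = 2624$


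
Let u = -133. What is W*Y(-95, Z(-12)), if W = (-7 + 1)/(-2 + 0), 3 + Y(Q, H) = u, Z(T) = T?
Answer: -408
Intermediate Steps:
Y(Q, H) = -136 (Y(Q, H) = -3 - 133 = -136)
W = 3 (W = -6/(-2) = -6*(-½) = 3)
W*Y(-95, Z(-12)) = 3*(-136) = -408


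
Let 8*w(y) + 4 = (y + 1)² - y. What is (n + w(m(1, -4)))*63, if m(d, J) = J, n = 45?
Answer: 23247/8 ≈ 2905.9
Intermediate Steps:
w(y) = -½ - y/8 + (1 + y)²/8 (w(y) = -½ + ((y + 1)² - y)/8 = -½ + ((1 + y)² - y)/8 = -½ + (-y/8 + (1 + y)²/8) = -½ - y/8 + (1 + y)²/8)
(n + w(m(1, -4)))*63 = (45 + (-3/8 + (⅛)*(-4) + (⅛)*(-4)²))*63 = (45 + (-3/8 - ½ + (⅛)*16))*63 = (45 + (-3/8 - ½ + 2))*63 = (45 + 9/8)*63 = (369/8)*63 = 23247/8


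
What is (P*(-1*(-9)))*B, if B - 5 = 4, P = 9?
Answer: 729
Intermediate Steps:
B = 9 (B = 5 + 4 = 9)
(P*(-1*(-9)))*B = (9*(-1*(-9)))*9 = (9*9)*9 = 81*9 = 729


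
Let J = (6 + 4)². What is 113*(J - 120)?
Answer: -2260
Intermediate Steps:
J = 100 (J = 10² = 100)
113*(J - 120) = 113*(100 - 120) = 113*(-20) = -2260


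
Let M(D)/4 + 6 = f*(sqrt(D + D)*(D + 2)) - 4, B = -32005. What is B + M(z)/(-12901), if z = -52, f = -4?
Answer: -412896465/12901 - 1600*I*sqrt(26)/12901 ≈ -32005.0 - 0.63239*I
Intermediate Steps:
M(D) = -40 - 16*sqrt(2)*sqrt(D)*(2 + D) (M(D) = -24 + 4*(-4*sqrt(D + D)*(D + 2) - 4) = -24 + 4*(-4*sqrt(2*D)*(2 + D) - 4) = -24 + 4*(-4*sqrt(2)*sqrt(D)*(2 + D) - 4) = -24 + 4*(-4 - 4*sqrt(2)*sqrt(D)*(2 + D)) = -24 + (-16 - 16*sqrt(2)*sqrt(D)*(2 + D)) = -40 - 16*sqrt(2)*sqrt(D)*(2 + D))
B + M(z)/(-12901) = -32005 + (-40 - 32*sqrt(2)*sqrt(-52) - 16*sqrt(2)*(-52)**(3/2))/(-12901) = -32005 + (-40 - 32*sqrt(2)*2*I*sqrt(13) - 16*sqrt(2)*(-104*I*sqrt(13)))*(-1/12901) = -32005 + (-40 - 64*I*sqrt(26) + 1664*I*sqrt(26))*(-1/12901) = -32005 + (-40 + 1600*I*sqrt(26))*(-1/12901) = -32005 + (40/12901 - 1600*I*sqrt(26)/12901) = -412896465/12901 - 1600*I*sqrt(26)/12901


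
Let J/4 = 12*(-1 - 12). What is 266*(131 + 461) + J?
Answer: 156848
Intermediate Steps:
J = -624 (J = 4*(12*(-1 - 12)) = 4*(12*(-13)) = 4*(-156) = -624)
266*(131 + 461) + J = 266*(131 + 461) - 624 = 266*592 - 624 = 157472 - 624 = 156848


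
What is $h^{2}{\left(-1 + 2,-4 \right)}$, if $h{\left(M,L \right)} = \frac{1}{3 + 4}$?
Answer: $\frac{1}{49} \approx 0.020408$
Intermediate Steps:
$h{\left(M,L \right)} = \frac{1}{7}$
$h^{2}{\left(-1 + 2,-4 \right)} = \left(\frac{1}{7}\right)^{2} = \frac{1}{49}$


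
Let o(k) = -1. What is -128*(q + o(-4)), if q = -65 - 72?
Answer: 17664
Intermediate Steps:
q = -137
-128*(q + o(-4)) = -128*(-137 - 1) = -128*(-138) = 17664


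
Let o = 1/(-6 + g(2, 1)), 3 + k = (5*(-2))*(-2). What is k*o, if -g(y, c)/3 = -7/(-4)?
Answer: -68/45 ≈ -1.5111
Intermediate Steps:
g(y, c) = -21/4 (g(y, c) = -(-21)/(-4) = -(-21)*(-1)/4 = -3*7/4 = -21/4)
k = 17 (k = -3 + (5*(-2))*(-2) = -3 - 10*(-2) = -3 + 20 = 17)
o = -4/45 (o = 1/(-6 - 21/4) = 1/(-45/4) = -4/45 ≈ -0.088889)
k*o = 17*(-4/45) = -68/45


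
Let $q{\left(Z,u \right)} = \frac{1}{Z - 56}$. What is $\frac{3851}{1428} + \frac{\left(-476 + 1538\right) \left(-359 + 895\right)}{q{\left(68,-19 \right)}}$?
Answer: $\frac{9754363403}{1428} \approx 6.8308 \cdot 10^{6}$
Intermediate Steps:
$q{\left(Z,u \right)} = \frac{1}{-56 + Z}$
$\frac{3851}{1428} + \frac{\left(-476 + 1538\right) \left(-359 + 895\right)}{q{\left(68,-19 \right)}} = \frac{3851}{1428} + \frac{\left(-476 + 1538\right) \left(-359 + 895\right)}{\frac{1}{-56 + 68}} = 3851 \cdot \frac{1}{1428} + \frac{1062 \cdot 536}{\frac{1}{12}} = \frac{3851}{1428} + 569232 \frac{1}{\frac{1}{12}} = \frac{3851}{1428} + 569232 \cdot 12 = \frac{3851}{1428} + 6830784 = \frac{9754363403}{1428}$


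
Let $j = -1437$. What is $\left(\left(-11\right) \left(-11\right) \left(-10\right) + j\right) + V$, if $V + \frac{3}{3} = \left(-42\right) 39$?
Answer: $-4286$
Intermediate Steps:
$V = -1639$ ($V = -1 - 1638 = -1639$)
$\left(\left(-11\right) \left(-11\right) \left(-10\right) + j\right) + V = \left(\left(-11\right) \left(-11\right) \left(-10\right) - 1437\right) - 1639 = \left(121 \left(-10\right) - 1437\right) - 1639 = \left(-1210 - 1437\right) - 1639 = -2647 - 1639 = -4286$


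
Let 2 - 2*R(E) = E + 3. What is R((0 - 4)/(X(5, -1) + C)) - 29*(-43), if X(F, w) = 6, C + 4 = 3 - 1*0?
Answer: 12469/10 ≈ 1246.9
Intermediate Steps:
C = -1 (C = -4 + (3 - 1*0) = -4 + (3 + 0) = -4 + 3 = -1)
R(E) = -1/2 - E/2 (R(E) = 1 - (E + 3)/2 = 1 - (3 + E)/2 = 1 + (-3/2 - E/2) = -1/2 - E/2)
R((0 - 4)/(X(5, -1) + C)) - 29*(-43) = (-1/2 - (0 - 4)/(2*(6 - 1))) - 29*(-43) = (-1/2 - (-2)/5) + 1247 = (-1/2 - 1/2*(-4/5)) + 1247 = (-1/2 + 2/5) + 1247 = -1/10 + 1247 = 12469/10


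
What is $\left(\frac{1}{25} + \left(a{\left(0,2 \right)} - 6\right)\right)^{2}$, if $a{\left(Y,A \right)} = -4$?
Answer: $\frac{62001}{625} \approx 99.202$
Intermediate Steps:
$\left(\frac{1}{25} + \left(a{\left(0,2 \right)} - 6\right)\right)^{2} = \left(\frac{1}{25} - 10\right)^{2} = \left(- \frac{249}{25}\right)^{2} = \frac{62001}{625}$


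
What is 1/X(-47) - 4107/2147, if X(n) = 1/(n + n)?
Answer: -205925/2147 ≈ -95.913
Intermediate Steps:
X(n) = 1/(2*n)
1/X(-47) - 4107/2147 = 1/((½)/(-47)) - 4107/2147 = 1/((½)*(-1/47)) - 4107*1/2147 = 1/(-1/94) - 4107/2147 = -94 - 4107/2147 = -205925/2147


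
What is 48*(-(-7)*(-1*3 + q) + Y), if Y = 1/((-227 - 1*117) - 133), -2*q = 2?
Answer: -213712/159 ≈ -1344.1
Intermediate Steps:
q = -1 (q = -1/2*2 = -1)
Y = -1/477 (Y = 1/((-227 - 117) - 133) = 1/(-344 - 133) = 1/(-477) = -1/477 ≈ -0.0020964)
48*(-(-7)*(-1*3 + q) + Y) = 48*(-(-7)*(-1*3 - 1) - 1/477) = 48*(-(-7)*(-3 - 1) - 1/477) = 48*(-(-7)*(-4) - 1/477) = 48*(-7*4 - 1/477) = 48*(-28 - 1/477) = 48*(-13357/477) = -213712/159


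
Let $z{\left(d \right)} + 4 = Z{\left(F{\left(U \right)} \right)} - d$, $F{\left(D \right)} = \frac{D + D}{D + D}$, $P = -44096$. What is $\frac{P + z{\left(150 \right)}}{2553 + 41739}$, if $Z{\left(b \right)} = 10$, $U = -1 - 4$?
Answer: $- \frac{11060}{11073} \approx -0.99883$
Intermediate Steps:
$U = -5$ ($U = -1 - 4 = -5$)
$F{\left(D \right)} = 1$ ($F{\left(D \right)} = \frac{2 D}{2 D} = 2 D \frac{1}{2 D} = 1$)
$z{\left(d \right)} = 6 - d$ ($z{\left(d \right)} = -4 - \left(-10 + d\right) = 6 - d$)
$\frac{P + z{\left(150 \right)}}{2553 + 41739} = \frac{-44096 + \left(6 - 150\right)}{2553 + 41739} = \frac{-44096 + \left(6 - 150\right)}{44292} = \left(-44096 - 144\right) \frac{1}{44292} = \left(-44240\right) \frac{1}{44292} = - \frac{11060}{11073}$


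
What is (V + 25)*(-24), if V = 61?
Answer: -2064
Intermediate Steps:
(V + 25)*(-24) = (61 + 25)*(-24) = 86*(-24) = -2064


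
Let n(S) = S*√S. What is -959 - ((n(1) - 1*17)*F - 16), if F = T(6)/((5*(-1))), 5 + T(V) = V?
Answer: -4731/5 ≈ -946.20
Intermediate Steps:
T(V) = -5 + V
n(S) = S^(3/2)
F = -⅕ (F = (-5 + 6)/((5*(-1))) = 1/(-5) = 1*(-⅕) = -⅕ ≈ -0.20000)
-959 - ((n(1) - 1*17)*F - 16) = -959 - ((1^(3/2) - 1*17)*(-⅕) - 16) = -959 - ((1 - 17)*(-⅕) - 16) = -959 - (-16*(-⅕) - 16) = -959 - (16/5 - 16) = -959 - 1*(-64/5) = -959 + 64/5 = -4731/5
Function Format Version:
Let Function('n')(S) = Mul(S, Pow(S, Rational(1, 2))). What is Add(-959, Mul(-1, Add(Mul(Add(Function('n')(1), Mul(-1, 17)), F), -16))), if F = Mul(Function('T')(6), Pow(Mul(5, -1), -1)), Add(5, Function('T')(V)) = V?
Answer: Rational(-4731, 5) ≈ -946.20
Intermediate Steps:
Function('T')(V) = Add(-5, V)
Function('n')(S) = Pow(S, Rational(3, 2))
F = Rational(-1, 5) (F = Mul(Add(-5, 6), Pow(Mul(5, -1), -1)) = Mul(1, Pow(-5, -1)) = Mul(1, Rational(-1, 5)) = Rational(-1, 5) ≈ -0.20000)
Add(-959, Mul(-1, Add(Mul(Add(Function('n')(1), Mul(-1, 17)), F), -16))) = Add(-959, Mul(-1, Add(Mul(Add(Pow(1, Rational(3, 2)), Mul(-1, 17)), Rational(-1, 5)), -16))) = Add(-959, Mul(-1, Add(Mul(Add(1, -17), Rational(-1, 5)), -16))) = Add(-959, Mul(-1, Add(Mul(-16, Rational(-1, 5)), -16))) = Add(-959, Mul(-1, Add(Rational(16, 5), -16))) = Add(-959, Mul(-1, Rational(-64, 5))) = Add(-959, Rational(64, 5)) = Rational(-4731, 5)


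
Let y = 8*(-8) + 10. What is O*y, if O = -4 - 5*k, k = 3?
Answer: 1026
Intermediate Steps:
y = -54 (y = -64 + 10 = -54)
O = -19 (O = -4 - 5*3 = -4 - 15 = -19)
O*y = -19*(-54) = 1026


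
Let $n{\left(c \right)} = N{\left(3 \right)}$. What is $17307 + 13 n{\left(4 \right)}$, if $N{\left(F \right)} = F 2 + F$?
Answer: $17424$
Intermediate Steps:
$N{\left(F \right)} = 3 F$ ($N{\left(F \right)} = 2 F + F = 3 F$)
$n{\left(c \right)} = 9$ ($n{\left(c \right)} = 3 \cdot 3 = 9$)
$17307 + 13 n{\left(4 \right)} = 17307 + 13 \cdot 9 = 17307 + 117 = 17424$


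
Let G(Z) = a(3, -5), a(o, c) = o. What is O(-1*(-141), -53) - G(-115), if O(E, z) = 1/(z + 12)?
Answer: -124/41 ≈ -3.0244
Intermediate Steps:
G(Z) = 3
O(E, z) = 1/(12 + z)
O(-1*(-141), -53) - G(-115) = 1/(12 - 53) - 1*3 = 1/(-41) - 3 = -1/41 - 3 = -124/41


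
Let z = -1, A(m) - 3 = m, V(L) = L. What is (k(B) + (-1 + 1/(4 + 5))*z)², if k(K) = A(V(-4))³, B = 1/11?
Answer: 1/81 ≈ 0.012346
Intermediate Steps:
A(m) = 3 + m
B = 1/11 (B = 1*(1/11) = 1/11 ≈ 0.090909)
k(K) = -1 (k(K) = (3 - 4)³ = (-1)³ = -1)
(k(B) + (-1 + 1/(4 + 5))*z)² = (-1 + (-1 + 1/(4 + 5))*(-1))² = (-1 + (-1 + 1/9)*(-1))² = (-1 + (-1 + ⅑)*(-1))² = (-1 - 8/9*(-1))² = (-1 + 8/9)² = (-⅑)² = 1/81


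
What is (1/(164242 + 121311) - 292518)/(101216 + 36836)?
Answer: -83529392453/39421162756 ≈ -2.1189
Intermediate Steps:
(1/(164242 + 121311) - 292518)/(101216 + 36836) = (1/285553 - 292518)/138052 = (1/285553 - 292518)*(1/138052) = -83529392453/285553*1/138052 = -83529392453/39421162756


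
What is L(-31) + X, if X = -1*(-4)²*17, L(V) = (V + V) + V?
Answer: -365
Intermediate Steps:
L(V) = 3*V (L(V) = 2*V + V = 3*V)
X = -272 (X = -1*16*17 = -16*17 = -272)
L(-31) + X = 3*(-31) - 272 = -93 - 272 = -365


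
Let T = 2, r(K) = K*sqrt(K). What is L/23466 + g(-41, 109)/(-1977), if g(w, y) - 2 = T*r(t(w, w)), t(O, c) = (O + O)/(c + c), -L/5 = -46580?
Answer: 76724906/7732047 ≈ 9.9230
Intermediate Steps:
L = 232900 (L = -5*(-46580) = 232900)
t(O, c) = O/c (t(O, c) = (2*O)/((2*c)) = (2*O)*(1/(2*c)) = O/c)
r(K) = K**(3/2)
g(w, y) = 4 (g(w, y) = 2 + 2*(w/w)**(3/2) = 2 + 2*1**(3/2) = 2 + 2*1 = 2 + 2 = 4)
L/23466 + g(-41, 109)/(-1977) = 232900/23466 + 4/(-1977) = 232900*(1/23466) + 4*(-1/1977) = 116450/11733 - 4/1977 = 76724906/7732047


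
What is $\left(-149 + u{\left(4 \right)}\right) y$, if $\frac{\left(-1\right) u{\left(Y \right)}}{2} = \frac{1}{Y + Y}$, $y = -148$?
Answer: $22089$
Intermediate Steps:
$u{\left(Y \right)} = - \frac{1}{Y}$ ($u{\left(Y \right)} = - \frac{2}{Y + Y} = - \frac{2}{2 Y} = - 2 \frac{1}{2 Y} = - \frac{1}{Y}$)
$\left(-149 + u{\left(4 \right)}\right) y = \left(-149 - \frac{1}{4}\right) \left(-148\right) = \left(- \frac{597}{4}\right) \left(-148\right) = 22089$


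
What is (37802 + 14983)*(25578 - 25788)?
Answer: -11084850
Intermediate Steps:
(37802 + 14983)*(25578 - 25788) = 52785*(-210) = -11084850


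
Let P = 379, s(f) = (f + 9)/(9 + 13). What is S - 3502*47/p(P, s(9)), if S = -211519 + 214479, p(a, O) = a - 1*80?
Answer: 720446/299 ≈ 2409.5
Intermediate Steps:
s(f) = 9/22 + f/22 (s(f) = (9 + f)/22 = (9 + f)*(1/22) = 9/22 + f/22)
p(a, O) = -80 + a (p(a, O) = a - 80 = -80 + a)
S = 2960
S - 3502*47/p(P, s(9)) = 2960 - 3502*47/(-80 + 379) = 2960 - 164594/299 = 720446/299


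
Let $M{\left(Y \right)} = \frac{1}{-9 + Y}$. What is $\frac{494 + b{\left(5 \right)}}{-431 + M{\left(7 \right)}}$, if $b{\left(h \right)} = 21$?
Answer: $- \frac{1030}{863} \approx -1.1935$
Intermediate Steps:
$\frac{494 + b{\left(5 \right)}}{-431 + M{\left(7 \right)}} = \frac{494 + 21}{-431 + \frac{1}{-9 + 7}} = \frac{515}{-431 + \frac{1}{-2}} = \frac{515}{-431 - \frac{1}{2}} = \frac{515}{- \frac{863}{2}} = 515 \left(- \frac{2}{863}\right) = - \frac{1030}{863}$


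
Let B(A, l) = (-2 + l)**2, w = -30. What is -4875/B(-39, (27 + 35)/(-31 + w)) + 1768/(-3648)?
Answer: -1034908147/1929792 ≈ -536.28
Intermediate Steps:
-4875/B(-39, (27 + 35)/(-31 + w)) + 1768/(-3648) = -4875/(-2 + (27 + 35)/(-31 - 30))**2 + 1768/(-3648) = -4875/(-2 + 62/(-61))**2 + 1768*(-1/3648) = -4875/(-2 + 62*(-1/61))**2 - 221/456 = -4875/(-2 - 62/61)**2 - 221/456 = -4875/((-184/61)**2) - 221/456 = -4875/33856/3721 - 221/456 = -4875*3721/33856 - 221/456 = -18139875/33856 - 221/456 = -1034908147/1929792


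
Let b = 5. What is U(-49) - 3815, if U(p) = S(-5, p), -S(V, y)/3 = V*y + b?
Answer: -4565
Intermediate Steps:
S(V, y) = -15 - 3*V*y (S(V, y) = -3*(V*y + 5) = -3*(5 + V*y) = -15 - 3*V*y)
U(p) = -15 + 15*p (U(p) = -15 - 3*(-5)*p = -15 + 15*p)
U(-49) - 3815 = (-15 + 15*(-49)) - 3815 = (-15 - 735) - 3815 = -750 - 3815 = -4565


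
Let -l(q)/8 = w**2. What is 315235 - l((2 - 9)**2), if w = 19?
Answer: 318123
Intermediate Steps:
l(q) = -2888 (l(q) = -8*19**2 = -8*361 = -2888)
315235 - l((2 - 9)**2) = 315235 - 1*(-2888) = 315235 + 2888 = 318123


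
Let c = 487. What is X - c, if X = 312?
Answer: -175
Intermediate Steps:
X - c = 312 - 1*487 = 312 - 487 = -175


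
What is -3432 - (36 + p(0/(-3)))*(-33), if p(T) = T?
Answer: -2244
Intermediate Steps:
-3432 - (36 + p(0/(-3)))*(-33) = -3432 - (36 + 0/(-3))*(-33) = -3432 - (36 + 0*(-⅓))*(-33) = -3432 - (36 + 0)*(-33) = -3432 - 36*(-33) = -3432 - 1*(-1188) = -3432 + 1188 = -2244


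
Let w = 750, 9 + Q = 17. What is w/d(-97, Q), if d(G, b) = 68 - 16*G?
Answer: 25/54 ≈ 0.46296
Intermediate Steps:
Q = 8 (Q = -9 + 17 = 8)
d(G, b) = 68 - 16*G
w/d(-97, Q) = 750/(68 - 16*(-97)) = 750/(68 + 1552) = 750/1620 = 750*(1/1620) = 25/54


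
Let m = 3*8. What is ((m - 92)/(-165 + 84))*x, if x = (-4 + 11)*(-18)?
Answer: -952/9 ≈ -105.78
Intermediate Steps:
m = 24
x = -126 (x = 7*(-18) = -126)
((m - 92)/(-165 + 84))*x = ((24 - 92)/(-165 + 84))*(-126) = -68/(-81)*(-126) = -68*(-1/81)*(-126) = (68/81)*(-126) = -952/9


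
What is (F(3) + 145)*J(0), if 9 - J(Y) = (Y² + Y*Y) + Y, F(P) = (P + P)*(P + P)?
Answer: 1629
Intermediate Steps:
F(P) = 4*P² (F(P) = (2*P)*(2*P) = 4*P²)
J(Y) = 9 - Y - 2*Y² (J(Y) = 9 - ((Y² + Y*Y) + Y) = 9 - ((Y² + Y²) + Y) = 9 - (2*Y² + Y) = 9 - (Y + 2*Y²) = 9 + (-Y - 2*Y²) = 9 - Y - 2*Y²)
(F(3) + 145)*J(0) = (4*3² + 145)*(9 - 1*0 - 2*0²) = (4*9 + 145)*(9 + 0 - 2*0) = (36 + 145)*(9 + 0 + 0) = 181*9 = 1629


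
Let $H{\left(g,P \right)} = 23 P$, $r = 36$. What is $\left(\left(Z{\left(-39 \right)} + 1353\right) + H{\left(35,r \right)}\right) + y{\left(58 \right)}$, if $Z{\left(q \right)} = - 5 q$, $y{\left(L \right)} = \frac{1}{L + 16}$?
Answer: $\frac{175825}{74} \approx 2376.0$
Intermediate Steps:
$y{\left(L \right)} = \frac{1}{16 + L}$
$\left(\left(Z{\left(-39 \right)} + 1353\right) + H{\left(35,r \right)}\right) + y{\left(58 \right)} = \left(\left(\left(-5\right) \left(-39\right) + 1353\right) + 23 \cdot 36\right) + \frac{1}{16 + 58} = \left(\left(195 + 1353\right) + 828\right) + \frac{1}{74} = \left(1548 + 828\right) + \frac{1}{74} = 2376 + \frac{1}{74} = \frac{175825}{74}$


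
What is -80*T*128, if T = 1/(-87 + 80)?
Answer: 10240/7 ≈ 1462.9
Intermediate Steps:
T = -⅐ (T = 1/(-7) = -⅐ ≈ -0.14286)
-80*T*128 = -80*(-⅐)*128 = (80/7)*128 = 10240/7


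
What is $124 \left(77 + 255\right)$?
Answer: $41168$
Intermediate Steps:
$124 \left(77 + 255\right) = 124 \cdot 332 = 41168$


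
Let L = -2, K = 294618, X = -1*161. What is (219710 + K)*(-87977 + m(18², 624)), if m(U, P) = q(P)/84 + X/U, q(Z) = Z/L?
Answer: -25657430623234/567 ≈ -4.5251e+10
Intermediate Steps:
X = -161
q(Z) = -Z/2 (q(Z) = Z/(-2) = Z*(-½) = -Z/2)
m(U, P) = -161/U - P/168 (m(U, P) = -P/2/84 - 161/U = -P/2*(1/84) - 161/U = -P/168 - 161/U = -161/U - P/168)
(219710 + K)*(-87977 + m(18², 624)) = (219710 + 294618)*(-87977 + (-161/(18²) - 1/168*624)) = 514328*(-87977 + (-161/324 - 26/7)) = 514328*(-87977 - 9551/2268) = 514328*(-199541387/2268) = -25657430623234/567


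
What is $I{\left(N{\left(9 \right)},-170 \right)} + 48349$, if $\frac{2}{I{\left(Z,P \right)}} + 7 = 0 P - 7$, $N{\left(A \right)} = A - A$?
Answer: $\frac{338442}{7} \approx 48349.0$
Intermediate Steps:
$N{\left(A \right)} = 0$
$I{\left(Z,P \right)} = - \frac{1}{7}$ ($I{\left(Z,P \right)} = \frac{2}{-7 - \left(7 + 0 P\right)} = \frac{2}{-7 + \left(0 - 7\right)} = \frac{2}{-7 - 7} = \frac{2}{-14} = 2 \left(- \frac{1}{14}\right) = - \frac{1}{7}$)
$I{\left(N{\left(9 \right)},-170 \right)} + 48349 = - \frac{1}{7} + 48349 = \frac{338442}{7}$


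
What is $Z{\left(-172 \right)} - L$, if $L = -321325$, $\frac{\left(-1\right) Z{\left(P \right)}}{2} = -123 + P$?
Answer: $321915$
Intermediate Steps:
$Z{\left(P \right)} = 246 - 2 P$ ($Z{\left(P \right)} = - 2 \left(-123 + P\right) = 246 - 2 P$)
$Z{\left(-172 \right)} - L = \left(246 - -344\right) - -321325 = \left(246 + 344\right) + 321325 = 590 + 321325 = 321915$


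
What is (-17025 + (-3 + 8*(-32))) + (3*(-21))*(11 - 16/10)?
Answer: -89381/5 ≈ -17876.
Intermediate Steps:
(-17025 + (-3 + 8*(-32))) + (3*(-21))*(11 - 16/10) = (-17025 + (-3 - 256)) - 63*(11 - 16/10) = (-17025 - 259) - 63*(11 - 1*8/5) = -17284 - 63*(11 - 8/5) = -17284 - 63*47/5 = -17284 - 2961/5 = -89381/5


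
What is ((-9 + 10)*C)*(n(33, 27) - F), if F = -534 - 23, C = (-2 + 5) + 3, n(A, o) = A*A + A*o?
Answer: 15222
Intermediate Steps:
n(A, o) = A² + A*o
C = 6 (C = 3 + 3 = 6)
F = -557
((-9 + 10)*C)*(n(33, 27) - F) = ((-9 + 10)*6)*(33*(33 + 27) - 1*(-557)) = (1*6)*(33*60 + 557) = 6*(1980 + 557) = 6*2537 = 15222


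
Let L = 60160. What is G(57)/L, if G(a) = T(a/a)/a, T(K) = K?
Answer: 1/3429120 ≈ 2.9162e-7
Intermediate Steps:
G(a) = 1/a (G(a) = (a/a)/a = 1/a)
G(57)/L = 1/(57*60160) = (1/57)*(1/60160) = 1/3429120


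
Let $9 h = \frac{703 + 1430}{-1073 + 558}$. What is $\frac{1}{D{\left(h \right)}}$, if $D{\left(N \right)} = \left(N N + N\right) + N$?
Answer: $- \frac{265225}{187941} \approx -1.4112$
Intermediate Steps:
$h = - \frac{237}{515}$ ($h = \frac{\left(703 + 1430\right) \frac{1}{-1073 + 558}}{9} = \frac{2133 \frac{1}{-515}}{9} = \frac{2133 \left(- \frac{1}{515}\right)}{9} = \frac{1}{9} \left(- \frac{2133}{515}\right) = - \frac{237}{515} \approx -0.46019$)
$D{\left(N \right)} = N^{2} + 2 N$ ($D{\left(N \right)} = \left(N^{2} + N\right) + N = \left(N + N^{2}\right) + N = N^{2} + 2 N$)
$\frac{1}{D{\left(h \right)}} = \frac{1}{\left(- \frac{237}{515}\right) \left(2 - \frac{237}{515}\right)} = \frac{1}{\left(- \frac{237}{515}\right) \frac{793}{515}} = \frac{1}{- \frac{187941}{265225}} = - \frac{265225}{187941}$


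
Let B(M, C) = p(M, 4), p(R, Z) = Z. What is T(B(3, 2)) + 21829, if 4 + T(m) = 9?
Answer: 21834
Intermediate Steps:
B(M, C) = 4
T(m) = 5 (T(m) = -4 + 9 = 5)
T(B(3, 2)) + 21829 = 5 + 21829 = 21834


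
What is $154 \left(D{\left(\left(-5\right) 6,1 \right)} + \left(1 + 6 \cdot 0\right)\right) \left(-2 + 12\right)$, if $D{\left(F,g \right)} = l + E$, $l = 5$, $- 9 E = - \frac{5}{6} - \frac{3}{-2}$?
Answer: $\frac{246400}{27} \approx 9125.9$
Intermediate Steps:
$E = - \frac{2}{27}$ ($E = - \frac{- \frac{5}{6} - \frac{3}{-2}}{9} = - \frac{\left(-5\right) \frac{1}{6} - - \frac{3}{2}}{9} = - \frac{- \frac{5}{6} + \frac{3}{2}}{9} = \left(- \frac{1}{9}\right) \frac{2}{3} = - \frac{2}{27} \approx -0.074074$)
$D{\left(F,g \right)} = \frac{133}{27}$ ($D{\left(F,g \right)} = 5 - \frac{2}{27} = \frac{133}{27}$)
$154 \left(D{\left(\left(-5\right) 6,1 \right)} + \left(1 + 6 \cdot 0\right)\right) \left(-2 + 12\right) = 154 \left(\frac{133}{27} + \left(1 + 6 \cdot 0\right)\right) \left(-2 + 12\right) = 154 \left(\frac{133}{27} + \left(1 + 0\right)\right) 10 = 154 \left(\frac{133}{27} + 1\right) 10 = 154 \cdot \frac{160}{27} \cdot 10 = 154 \cdot \frac{1600}{27} = \frac{246400}{27}$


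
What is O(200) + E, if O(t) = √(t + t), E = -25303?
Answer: -25283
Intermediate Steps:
O(t) = √2*√t (O(t) = √(2*t) = √2*√t)
O(200) + E = √2*√200 - 25303 = √2*(10*√2) - 25303 = 20 - 25303 = -25283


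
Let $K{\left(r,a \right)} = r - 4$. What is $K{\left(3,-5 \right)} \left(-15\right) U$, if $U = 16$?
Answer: $240$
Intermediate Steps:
$K{\left(r,a \right)} = -4 + r$ ($K{\left(r,a \right)} = r - 4 = -4 + r$)
$K{\left(3,-5 \right)} \left(-15\right) U = \left(-4 + 3\right) \left(-15\right) 16 = \left(-1\right) \left(-15\right) 16 = 15 \cdot 16 = 240$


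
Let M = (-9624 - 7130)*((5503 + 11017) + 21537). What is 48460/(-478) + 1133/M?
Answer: -15449217347727/152388067742 ≈ -101.38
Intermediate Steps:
M = -637606978 (M = -16754*(16520 + 21537) = -16754*38057 = -637606978)
48460/(-478) + 1133/M = 48460/(-478) + 1133/(-637606978) = 48460*(-1/478) + 1133*(-1/637606978) = -24230/239 - 1133/637606978 = -15449217347727/152388067742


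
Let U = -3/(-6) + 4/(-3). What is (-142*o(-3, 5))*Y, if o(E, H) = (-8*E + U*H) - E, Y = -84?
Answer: 272356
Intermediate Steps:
U = -⅚ (U = -3*(-⅙) + 4*(-⅓) = ½ - 4/3 = -⅚ ≈ -0.83333)
o(E, H) = -9*E - 5*H/6 (o(E, H) = (-8*E - 5*H/6) - E = -9*E - 5*H/6)
(-142*o(-3, 5))*Y = -142*(-9*(-3) - ⅚*5)*(-84) = -142*(27 - 25/6)*(-84) = -142*137/6*(-84) = -9727/3*(-84) = 272356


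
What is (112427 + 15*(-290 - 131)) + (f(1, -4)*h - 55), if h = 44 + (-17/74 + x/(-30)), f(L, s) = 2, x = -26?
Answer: 58911182/555 ≈ 1.0615e+5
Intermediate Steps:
h = 49547/1110 (h = 44 + (-17/74 - 26/(-30)) = 44 + (-17*1/74 - 26*(-1/30)) = 44 + (-17/74 + 13/15) = 44 + 707/1110 = 49547/1110 ≈ 44.637)
(112427 + 15*(-290 - 131)) + (f(1, -4)*h - 55) = (112427 + 15*(-290 - 131)) + (2*(49547/1110) - 55) = (112427 + 15*(-421)) + (49547/555 - 55) = (112427 - 6315) + 19022/555 = 106112 + 19022/555 = 58911182/555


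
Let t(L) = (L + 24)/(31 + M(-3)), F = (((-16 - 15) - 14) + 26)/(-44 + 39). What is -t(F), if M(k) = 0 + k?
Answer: -139/140 ≈ -0.99286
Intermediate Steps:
M(k) = k
F = 19/5 (F = ((-31 - 14) + 26)/(-5) = (-45 + 26)*(-⅕) = -19*(-⅕) = 19/5 ≈ 3.8000)
t(L) = 6/7 + L/28 (t(L) = (L + 24)/(31 - 3) = (24 + L)/28 = (24 + L)*(1/28) = 6/7 + L/28)
-t(F) = -(6/7 + (1/28)*(19/5)) = -(6/7 + 19/140) = -1*139/140 = -139/140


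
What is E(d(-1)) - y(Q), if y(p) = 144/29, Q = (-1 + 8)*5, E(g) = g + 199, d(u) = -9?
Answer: 5366/29 ≈ 185.03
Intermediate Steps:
E(g) = 199 + g
Q = 35 (Q = 7*5 = 35)
y(p) = 144/29 (y(p) = 144*(1/29) = 144/29)
E(d(-1)) - y(Q) = (199 - 9) - 1*144/29 = 190 - 144/29 = 5366/29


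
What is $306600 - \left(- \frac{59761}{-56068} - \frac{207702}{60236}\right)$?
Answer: $\frac{23533907263385}{76757092} \approx 3.066 \cdot 10^{5}$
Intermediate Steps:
$306600 - \left(- \frac{59761}{-56068} - \frac{207702}{60236}\right) = 306600 - \left(\left(-59761\right) \left(- \frac{1}{56068}\right) - \frac{9441}{2738}\right) = 306600 - \left(\frac{59761}{56068} - \frac{9441}{2738}\right) = 306600 - - \frac{182856185}{76757092} = 306600 + \frac{182856185}{76757092} = \frac{23533907263385}{76757092}$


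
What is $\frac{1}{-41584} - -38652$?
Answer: $\frac{1607304767}{41584} \approx 38652.0$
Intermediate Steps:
$\frac{1}{-41584} - -38652 = - \frac{1}{41584} + 38652 = \frac{1607304767}{41584}$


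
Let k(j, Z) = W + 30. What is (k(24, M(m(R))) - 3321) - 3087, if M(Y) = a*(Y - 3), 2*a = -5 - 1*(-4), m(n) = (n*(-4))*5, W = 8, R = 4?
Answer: -6370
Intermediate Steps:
m(n) = -20*n (m(n) = -4*n*5 = -20*n)
a = -½ (a = (-5 - 1*(-4))/2 = (-5 + 4)/2 = (½)*(-1) = -½ ≈ -0.50000)
M(Y) = 3/2 - Y/2 (M(Y) = -(Y - 3)/2 = -(-3 + Y)/2 = 3/2 - Y/2)
k(j, Z) = 38 (k(j, Z) = 8 + 30 = 38)
(k(24, M(m(R))) - 3321) - 3087 = (38 - 3321) - 3087 = -3283 - 3087 = -6370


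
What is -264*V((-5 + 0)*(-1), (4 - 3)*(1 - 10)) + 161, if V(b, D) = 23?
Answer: -5911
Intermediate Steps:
-264*V((-5 + 0)*(-1), (4 - 3)*(1 - 10)) + 161 = -264*23 + 161 = -6072 + 161 = -5911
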